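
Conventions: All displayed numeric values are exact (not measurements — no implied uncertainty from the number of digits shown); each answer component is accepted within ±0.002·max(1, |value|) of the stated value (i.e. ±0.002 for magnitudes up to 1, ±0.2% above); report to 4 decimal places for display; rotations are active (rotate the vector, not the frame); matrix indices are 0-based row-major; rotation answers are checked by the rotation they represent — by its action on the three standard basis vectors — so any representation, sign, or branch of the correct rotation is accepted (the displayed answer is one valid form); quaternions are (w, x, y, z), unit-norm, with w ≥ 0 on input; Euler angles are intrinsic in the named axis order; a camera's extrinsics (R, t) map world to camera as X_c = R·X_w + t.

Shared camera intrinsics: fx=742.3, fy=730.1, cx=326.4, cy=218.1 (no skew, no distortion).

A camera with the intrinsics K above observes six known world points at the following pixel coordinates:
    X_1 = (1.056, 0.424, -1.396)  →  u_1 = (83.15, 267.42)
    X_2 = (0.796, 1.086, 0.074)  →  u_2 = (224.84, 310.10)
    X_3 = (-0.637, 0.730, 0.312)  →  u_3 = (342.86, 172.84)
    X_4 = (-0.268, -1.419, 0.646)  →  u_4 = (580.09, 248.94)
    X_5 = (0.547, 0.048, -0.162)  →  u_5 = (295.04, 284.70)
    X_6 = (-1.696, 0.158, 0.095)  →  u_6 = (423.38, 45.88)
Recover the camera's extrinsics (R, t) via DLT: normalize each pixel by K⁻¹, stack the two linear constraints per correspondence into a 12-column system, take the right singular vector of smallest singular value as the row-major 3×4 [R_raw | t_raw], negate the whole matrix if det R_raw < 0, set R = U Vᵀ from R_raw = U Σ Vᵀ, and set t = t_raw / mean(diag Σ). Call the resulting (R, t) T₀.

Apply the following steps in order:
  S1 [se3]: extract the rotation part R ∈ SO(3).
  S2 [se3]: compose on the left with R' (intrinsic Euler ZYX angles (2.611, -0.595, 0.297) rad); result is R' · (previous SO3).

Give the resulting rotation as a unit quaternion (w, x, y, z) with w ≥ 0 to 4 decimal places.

rotation (quat) = (0.6159, 0.1666, -0.0272, -0.7695)

source (pnp_recover): camera pose = R=[-0.3933 -0.6326 0.6672; 0.8783 -0.0439 0.4761; -0.2719 0.7733 0.5728], t=(0.1400, 0.0601, 5.2610)
after S1 (rot_of_se3): [-0.3933 -0.6326 0.6672; 0.8783 -0.0439 0.4761; -0.2719 0.7733 0.5728]
after S2 (compose_so3): [-0.1858 0.9388 -0.2900; -0.9570 -0.2398 -0.1634; -0.2229 0.2472 0.9430]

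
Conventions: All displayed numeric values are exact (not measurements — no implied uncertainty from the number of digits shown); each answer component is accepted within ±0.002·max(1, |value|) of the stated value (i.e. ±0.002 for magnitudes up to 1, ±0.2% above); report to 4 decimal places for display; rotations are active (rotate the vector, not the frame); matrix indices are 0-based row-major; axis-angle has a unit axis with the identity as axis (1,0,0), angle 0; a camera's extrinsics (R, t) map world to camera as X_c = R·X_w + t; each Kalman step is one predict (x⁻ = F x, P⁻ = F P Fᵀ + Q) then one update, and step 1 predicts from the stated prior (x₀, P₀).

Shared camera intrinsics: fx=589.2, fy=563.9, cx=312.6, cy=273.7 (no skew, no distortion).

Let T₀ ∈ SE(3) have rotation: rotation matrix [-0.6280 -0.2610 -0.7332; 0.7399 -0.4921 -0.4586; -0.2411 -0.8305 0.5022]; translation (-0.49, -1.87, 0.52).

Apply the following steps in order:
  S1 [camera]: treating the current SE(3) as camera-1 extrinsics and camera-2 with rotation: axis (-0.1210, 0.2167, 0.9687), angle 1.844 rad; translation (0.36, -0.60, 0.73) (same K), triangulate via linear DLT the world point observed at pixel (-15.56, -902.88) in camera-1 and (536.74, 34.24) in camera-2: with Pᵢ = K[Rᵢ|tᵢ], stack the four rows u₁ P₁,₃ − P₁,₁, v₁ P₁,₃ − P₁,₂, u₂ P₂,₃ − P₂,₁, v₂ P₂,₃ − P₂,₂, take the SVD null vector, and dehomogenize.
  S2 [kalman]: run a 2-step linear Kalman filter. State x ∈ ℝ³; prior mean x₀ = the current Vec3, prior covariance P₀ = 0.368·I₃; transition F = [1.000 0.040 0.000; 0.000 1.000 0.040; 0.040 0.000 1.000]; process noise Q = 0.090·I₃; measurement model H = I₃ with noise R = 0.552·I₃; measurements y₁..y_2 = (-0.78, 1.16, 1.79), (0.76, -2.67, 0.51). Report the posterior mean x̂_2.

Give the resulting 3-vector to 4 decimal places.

after S1 (triangulate): (-0.7804, -0.1445, 1.1005)
after S2 (kf_track): (-0.2132, -0.6828, 1.0284)

result = (-0.2132, -0.6828, 1.0284)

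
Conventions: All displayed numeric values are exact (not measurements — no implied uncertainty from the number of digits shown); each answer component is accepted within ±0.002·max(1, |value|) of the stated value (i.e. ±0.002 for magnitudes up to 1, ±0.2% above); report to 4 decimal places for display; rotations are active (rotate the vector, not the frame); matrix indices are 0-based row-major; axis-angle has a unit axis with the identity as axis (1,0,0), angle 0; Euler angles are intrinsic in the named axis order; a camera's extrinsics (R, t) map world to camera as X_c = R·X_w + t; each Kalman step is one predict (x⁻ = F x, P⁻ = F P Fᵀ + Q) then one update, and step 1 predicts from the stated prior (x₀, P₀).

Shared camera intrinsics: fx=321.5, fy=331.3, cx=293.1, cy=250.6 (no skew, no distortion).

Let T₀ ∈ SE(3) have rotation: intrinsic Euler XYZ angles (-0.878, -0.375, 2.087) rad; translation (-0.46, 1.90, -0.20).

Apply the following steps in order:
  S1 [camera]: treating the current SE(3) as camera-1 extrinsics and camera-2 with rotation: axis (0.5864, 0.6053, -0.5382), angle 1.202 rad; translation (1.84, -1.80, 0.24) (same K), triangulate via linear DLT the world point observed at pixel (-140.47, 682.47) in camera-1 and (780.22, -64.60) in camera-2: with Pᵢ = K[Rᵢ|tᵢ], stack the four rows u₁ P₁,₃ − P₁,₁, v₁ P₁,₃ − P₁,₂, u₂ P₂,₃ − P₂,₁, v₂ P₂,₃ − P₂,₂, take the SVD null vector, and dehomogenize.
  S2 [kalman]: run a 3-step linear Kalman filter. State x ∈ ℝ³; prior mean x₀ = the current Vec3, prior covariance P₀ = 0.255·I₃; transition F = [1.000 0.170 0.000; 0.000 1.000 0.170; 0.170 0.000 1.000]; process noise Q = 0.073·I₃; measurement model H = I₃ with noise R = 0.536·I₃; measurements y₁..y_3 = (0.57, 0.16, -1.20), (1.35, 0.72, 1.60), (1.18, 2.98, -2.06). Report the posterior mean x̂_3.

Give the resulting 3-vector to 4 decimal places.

result = (0.8301, 1.7667, 0.1314)

after S1 (triangulate): (-0.5440, 1.6034, 1.8852)
after S2 (kf_track): (0.8301, 1.7667, 0.1314)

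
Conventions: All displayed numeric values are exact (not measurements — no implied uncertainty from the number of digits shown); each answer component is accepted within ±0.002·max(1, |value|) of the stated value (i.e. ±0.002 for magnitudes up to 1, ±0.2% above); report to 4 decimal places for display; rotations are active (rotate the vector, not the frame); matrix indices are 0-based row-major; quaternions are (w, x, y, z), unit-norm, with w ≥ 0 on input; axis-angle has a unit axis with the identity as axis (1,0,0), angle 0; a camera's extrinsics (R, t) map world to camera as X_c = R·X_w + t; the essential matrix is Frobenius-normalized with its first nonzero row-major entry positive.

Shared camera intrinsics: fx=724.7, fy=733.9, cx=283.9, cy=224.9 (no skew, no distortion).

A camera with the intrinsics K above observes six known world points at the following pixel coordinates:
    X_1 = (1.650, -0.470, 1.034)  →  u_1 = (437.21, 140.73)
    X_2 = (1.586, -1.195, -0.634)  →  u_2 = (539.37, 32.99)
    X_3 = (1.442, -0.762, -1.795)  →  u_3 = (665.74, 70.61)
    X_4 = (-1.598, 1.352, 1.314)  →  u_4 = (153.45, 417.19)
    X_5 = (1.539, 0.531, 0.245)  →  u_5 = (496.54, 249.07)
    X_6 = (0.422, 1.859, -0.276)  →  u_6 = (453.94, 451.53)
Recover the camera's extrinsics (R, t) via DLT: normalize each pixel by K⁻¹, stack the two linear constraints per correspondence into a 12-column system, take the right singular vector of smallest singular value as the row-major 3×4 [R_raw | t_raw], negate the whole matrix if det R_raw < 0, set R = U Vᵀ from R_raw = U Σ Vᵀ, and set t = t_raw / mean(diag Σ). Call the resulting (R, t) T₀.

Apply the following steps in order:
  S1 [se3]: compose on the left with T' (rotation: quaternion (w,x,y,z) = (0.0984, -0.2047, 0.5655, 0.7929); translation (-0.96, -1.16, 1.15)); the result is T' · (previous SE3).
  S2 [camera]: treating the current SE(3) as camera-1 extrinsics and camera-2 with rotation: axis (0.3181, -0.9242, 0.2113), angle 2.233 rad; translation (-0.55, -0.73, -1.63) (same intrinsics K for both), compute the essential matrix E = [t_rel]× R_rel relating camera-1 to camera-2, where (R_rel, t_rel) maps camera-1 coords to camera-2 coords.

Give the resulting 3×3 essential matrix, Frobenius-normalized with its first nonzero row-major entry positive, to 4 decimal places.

source (pnp_recover): camera pose = R=[0.9050 0.2010 -0.3750; -0.2342 0.9712 -0.0447; 0.3552 0.1282 0.9259], t=(0.5002, 0.0698, 5.6598)
after S1 (compose_se3): R=[-0.7966 -0.5839 0.1561; 0.3444 -0.2263 0.9111; -0.4967 0.7796 0.3814], t=(-2.6429, 4.0816, 2.5576)
after S2 (essential): [0.0819 0.1266 -0.0403; -0.3996 -0.2160 -0.5391; 0.2350 0.5163 -0.3962]

matrix = [0.0819 0.1266 -0.0403; -0.3996 -0.2160 -0.5391; 0.2350 0.5163 -0.3962]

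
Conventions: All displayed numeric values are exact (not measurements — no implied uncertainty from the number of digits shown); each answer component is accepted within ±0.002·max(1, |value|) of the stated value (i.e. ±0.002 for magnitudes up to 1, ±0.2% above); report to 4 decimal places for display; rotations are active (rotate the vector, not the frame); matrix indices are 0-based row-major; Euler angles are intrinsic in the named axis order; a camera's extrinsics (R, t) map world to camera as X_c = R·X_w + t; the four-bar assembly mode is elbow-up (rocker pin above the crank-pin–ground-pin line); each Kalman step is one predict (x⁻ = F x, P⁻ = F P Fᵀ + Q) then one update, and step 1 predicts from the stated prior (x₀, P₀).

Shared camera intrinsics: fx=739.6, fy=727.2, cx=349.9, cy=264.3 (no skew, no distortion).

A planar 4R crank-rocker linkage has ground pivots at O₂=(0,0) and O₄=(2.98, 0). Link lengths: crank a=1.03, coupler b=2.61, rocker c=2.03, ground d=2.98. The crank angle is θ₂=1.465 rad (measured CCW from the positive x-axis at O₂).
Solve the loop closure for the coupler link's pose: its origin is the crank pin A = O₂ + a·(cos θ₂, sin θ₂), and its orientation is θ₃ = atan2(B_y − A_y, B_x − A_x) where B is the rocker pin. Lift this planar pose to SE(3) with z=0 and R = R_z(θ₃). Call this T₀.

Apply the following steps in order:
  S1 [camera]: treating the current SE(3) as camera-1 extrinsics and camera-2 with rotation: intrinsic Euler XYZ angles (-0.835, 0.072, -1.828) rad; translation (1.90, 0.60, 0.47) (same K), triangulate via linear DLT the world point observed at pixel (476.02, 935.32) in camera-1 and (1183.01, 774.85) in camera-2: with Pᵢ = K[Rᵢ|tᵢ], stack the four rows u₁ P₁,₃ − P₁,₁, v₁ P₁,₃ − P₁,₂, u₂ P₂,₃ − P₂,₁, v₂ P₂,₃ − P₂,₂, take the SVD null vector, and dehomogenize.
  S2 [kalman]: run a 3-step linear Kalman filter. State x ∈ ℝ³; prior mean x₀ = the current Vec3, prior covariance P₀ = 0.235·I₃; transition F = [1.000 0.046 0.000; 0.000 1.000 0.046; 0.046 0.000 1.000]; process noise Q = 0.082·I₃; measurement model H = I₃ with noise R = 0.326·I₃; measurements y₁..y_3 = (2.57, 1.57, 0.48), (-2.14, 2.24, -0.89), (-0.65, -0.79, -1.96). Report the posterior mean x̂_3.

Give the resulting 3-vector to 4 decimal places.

source (fourbar_fk): coupler pose = R=[0.9304 -0.3666 0.0000; 0.3666 0.9304 0.0000; 0.0000 0.0000 1.0000], t=(0.1088, 1.0242, 0.0000)
after S1 (triangulate): (0.5143, 0.6743, 1.9942)
after S2 (kf_track): (-0.2778, 0.6102, -0.6069)

result = (-0.2778, 0.6102, -0.6069)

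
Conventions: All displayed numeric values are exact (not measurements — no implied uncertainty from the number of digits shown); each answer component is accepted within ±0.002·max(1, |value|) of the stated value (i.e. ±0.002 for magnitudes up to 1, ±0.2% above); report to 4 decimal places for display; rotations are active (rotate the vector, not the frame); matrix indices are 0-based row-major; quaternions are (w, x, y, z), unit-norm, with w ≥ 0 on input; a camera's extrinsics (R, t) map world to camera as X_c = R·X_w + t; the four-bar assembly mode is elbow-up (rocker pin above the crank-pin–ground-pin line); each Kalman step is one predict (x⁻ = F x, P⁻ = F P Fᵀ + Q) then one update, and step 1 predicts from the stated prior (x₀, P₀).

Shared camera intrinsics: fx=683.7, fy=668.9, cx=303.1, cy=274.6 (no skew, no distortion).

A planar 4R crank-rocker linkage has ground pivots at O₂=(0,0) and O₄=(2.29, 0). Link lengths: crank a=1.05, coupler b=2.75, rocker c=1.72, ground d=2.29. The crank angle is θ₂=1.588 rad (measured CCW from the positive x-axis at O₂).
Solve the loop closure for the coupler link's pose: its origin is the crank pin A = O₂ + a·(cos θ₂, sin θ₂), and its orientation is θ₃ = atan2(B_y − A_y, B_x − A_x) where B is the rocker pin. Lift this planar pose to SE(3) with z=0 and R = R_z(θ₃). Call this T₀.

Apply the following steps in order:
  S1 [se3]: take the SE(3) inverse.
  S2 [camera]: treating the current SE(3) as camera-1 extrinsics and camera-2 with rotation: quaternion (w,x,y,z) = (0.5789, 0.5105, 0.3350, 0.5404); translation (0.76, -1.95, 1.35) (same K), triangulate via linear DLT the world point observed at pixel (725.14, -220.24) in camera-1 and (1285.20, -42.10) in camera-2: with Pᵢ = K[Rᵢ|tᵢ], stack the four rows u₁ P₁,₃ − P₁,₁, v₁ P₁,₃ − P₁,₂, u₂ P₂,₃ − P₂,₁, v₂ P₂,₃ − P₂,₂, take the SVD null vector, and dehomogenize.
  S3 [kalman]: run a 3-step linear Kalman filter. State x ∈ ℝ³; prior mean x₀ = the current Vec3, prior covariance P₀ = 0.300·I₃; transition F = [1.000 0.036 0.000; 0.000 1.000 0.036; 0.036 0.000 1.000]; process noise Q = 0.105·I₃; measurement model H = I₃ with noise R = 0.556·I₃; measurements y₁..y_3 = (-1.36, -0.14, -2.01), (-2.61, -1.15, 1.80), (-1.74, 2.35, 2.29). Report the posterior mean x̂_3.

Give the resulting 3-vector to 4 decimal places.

result = (-1.1329, 0.5529, 1.3613)

source (fourbar_fk): coupler pose = R=[0.9734 -0.2291 0.0000; 0.2291 0.9734 0.0000; 0.0000 0.0000 1.0000], t=(-0.0181, 1.0498, 0.0000)
after S1 (invert_se3): R=[0.9734 0.2291 0.0000; -0.2291 0.9734 0.0000; 0.0000 0.0000 1.0000], t=(-0.2230, -1.0260, 0.0000)
after S2 (triangulate): (1.4815, -0.0765, 1.9465)
after S3 (kf_track): (-1.1329, 0.5529, 1.3613)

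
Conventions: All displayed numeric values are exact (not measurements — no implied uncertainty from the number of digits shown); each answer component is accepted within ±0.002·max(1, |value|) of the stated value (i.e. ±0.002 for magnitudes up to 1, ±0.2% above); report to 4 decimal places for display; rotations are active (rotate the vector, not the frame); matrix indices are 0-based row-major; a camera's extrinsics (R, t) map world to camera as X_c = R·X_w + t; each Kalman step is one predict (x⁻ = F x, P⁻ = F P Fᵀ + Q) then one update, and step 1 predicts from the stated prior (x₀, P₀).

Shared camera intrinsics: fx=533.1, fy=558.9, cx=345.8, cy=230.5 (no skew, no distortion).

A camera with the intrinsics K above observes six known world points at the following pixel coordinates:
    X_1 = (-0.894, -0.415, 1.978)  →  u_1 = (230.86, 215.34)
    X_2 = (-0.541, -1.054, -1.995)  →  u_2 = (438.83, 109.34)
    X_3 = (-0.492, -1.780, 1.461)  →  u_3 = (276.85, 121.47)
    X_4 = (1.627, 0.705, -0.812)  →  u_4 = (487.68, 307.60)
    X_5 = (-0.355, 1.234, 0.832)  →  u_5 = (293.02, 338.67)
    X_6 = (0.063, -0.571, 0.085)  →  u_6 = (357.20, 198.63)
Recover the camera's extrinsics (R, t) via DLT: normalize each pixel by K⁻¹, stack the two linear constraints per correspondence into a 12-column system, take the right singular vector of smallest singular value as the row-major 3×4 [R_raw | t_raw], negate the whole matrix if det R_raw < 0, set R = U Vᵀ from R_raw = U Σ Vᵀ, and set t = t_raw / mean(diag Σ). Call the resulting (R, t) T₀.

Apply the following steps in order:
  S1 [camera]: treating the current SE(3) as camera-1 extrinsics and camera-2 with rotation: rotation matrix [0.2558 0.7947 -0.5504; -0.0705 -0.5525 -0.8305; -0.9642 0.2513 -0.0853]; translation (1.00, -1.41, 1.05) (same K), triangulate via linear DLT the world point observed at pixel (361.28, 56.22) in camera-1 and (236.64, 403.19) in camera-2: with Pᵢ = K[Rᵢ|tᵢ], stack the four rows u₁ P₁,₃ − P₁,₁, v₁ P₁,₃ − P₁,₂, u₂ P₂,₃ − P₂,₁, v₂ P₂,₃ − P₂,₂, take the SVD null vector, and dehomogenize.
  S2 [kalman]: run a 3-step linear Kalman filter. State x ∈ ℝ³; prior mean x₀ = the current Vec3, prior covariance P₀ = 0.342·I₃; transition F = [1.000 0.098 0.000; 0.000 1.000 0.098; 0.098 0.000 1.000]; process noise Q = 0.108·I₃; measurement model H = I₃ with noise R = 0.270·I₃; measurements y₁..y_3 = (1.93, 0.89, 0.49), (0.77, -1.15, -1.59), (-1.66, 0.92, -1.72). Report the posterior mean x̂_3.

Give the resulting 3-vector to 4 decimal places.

source (pnp_recover): camera pose = R=[0.8141 -0.0505 -0.5786; 0.1135 0.9908 0.0732; 0.5696 -0.1252 0.8123], t=(0.1199, 0.1500, 6.8792)
after S1 (triangulate): (-0.6292, -1.9394, -0.8150)
after S2 (kf_track): (-0.3902, -0.0202, -1.1824)

result = (-0.3902, -0.0202, -1.1824)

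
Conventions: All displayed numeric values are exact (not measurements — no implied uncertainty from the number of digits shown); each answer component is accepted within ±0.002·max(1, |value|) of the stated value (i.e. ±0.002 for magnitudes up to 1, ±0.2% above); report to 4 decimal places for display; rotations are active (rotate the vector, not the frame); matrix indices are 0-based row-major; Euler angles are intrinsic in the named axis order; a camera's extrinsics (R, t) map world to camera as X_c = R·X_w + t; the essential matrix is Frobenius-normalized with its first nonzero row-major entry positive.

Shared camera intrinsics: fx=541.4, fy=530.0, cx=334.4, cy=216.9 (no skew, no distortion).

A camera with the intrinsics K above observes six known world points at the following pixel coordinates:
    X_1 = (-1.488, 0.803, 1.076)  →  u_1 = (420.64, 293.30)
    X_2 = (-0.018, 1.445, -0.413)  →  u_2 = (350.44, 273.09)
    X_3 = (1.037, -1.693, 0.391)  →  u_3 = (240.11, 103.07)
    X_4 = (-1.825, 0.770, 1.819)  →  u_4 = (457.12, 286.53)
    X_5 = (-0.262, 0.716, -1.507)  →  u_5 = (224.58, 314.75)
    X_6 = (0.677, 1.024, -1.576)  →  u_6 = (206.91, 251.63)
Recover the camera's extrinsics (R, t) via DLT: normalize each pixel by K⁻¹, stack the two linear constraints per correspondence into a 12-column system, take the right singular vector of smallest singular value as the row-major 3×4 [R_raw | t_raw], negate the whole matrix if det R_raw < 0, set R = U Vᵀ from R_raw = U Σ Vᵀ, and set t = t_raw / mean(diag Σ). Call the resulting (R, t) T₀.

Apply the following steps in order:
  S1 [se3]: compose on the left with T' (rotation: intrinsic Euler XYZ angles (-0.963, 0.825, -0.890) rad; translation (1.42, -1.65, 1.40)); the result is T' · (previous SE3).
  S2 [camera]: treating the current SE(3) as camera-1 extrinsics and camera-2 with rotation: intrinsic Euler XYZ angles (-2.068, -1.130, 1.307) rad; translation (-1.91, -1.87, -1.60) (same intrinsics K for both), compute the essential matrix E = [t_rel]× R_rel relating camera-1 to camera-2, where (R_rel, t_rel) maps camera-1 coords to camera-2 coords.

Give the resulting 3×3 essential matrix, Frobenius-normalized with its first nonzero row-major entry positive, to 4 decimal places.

matrix = [0.3465 -0.2234 -0.5623; -0.0315 0.1583 -0.2188; 0.2500 -0.5287 0.3128]

source (pnp_recover): camera pose = R=[-0.1546 0.6120 0.7756; -0.8642 0.2967 -0.4064; -0.4788 -0.7331 0.4830], t=(-0.4100, -0.0500, 6.5492)
after S1 (compose_se3): R=[-0.8734 -0.1207 0.4717; -0.0451 -0.9446 -0.3252; 0.4849 -0.3053 0.8196], t=(6.0292, 2.3411, 3.8267)
after S2 (essential): [0.3465 -0.2234 -0.5623; -0.0315 0.1583 -0.2188; 0.2500 -0.5287 0.3128]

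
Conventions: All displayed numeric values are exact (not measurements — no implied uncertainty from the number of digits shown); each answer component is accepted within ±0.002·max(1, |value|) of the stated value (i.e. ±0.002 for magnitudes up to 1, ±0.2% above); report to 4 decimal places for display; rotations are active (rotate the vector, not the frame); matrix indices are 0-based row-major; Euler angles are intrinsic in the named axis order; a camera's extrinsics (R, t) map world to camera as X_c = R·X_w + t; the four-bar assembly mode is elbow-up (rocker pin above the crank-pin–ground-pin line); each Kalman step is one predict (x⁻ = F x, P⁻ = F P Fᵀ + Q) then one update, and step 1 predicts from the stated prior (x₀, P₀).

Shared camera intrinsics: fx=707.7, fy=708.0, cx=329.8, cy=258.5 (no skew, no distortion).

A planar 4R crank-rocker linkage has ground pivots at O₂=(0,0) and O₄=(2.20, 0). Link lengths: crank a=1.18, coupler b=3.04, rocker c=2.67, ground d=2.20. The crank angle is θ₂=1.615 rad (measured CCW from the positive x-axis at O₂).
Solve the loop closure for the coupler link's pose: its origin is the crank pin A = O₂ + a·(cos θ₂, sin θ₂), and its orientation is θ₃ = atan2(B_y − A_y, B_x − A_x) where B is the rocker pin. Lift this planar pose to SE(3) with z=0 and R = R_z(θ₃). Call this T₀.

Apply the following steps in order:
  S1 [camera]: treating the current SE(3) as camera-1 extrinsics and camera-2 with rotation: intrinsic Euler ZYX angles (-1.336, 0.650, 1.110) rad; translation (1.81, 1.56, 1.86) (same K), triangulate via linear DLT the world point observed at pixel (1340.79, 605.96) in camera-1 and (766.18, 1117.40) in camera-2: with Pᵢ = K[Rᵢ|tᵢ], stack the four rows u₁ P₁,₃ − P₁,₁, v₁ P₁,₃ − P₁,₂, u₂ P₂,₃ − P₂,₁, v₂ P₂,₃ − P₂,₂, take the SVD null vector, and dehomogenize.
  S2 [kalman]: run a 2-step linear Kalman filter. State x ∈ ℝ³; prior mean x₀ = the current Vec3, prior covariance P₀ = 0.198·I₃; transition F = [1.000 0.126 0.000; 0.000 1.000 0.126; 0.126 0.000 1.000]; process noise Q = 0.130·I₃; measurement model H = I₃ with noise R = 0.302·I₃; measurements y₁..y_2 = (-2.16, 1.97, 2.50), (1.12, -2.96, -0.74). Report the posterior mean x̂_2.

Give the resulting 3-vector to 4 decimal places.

source (fourbar_fk): coupler pose = R=[0.8774 -0.4798 0.0000; 0.4798 0.8774 0.0000; 0.0000 0.0000 1.0000], t=(-0.0521, 1.1788, 0.0000)
after S1 (triangulate): (1.1080, -1.3380, 1.0934)
after S2 (kf_track): (0.1371, -1.1307, 0.5256)

result = (0.1371, -1.1307, 0.5256)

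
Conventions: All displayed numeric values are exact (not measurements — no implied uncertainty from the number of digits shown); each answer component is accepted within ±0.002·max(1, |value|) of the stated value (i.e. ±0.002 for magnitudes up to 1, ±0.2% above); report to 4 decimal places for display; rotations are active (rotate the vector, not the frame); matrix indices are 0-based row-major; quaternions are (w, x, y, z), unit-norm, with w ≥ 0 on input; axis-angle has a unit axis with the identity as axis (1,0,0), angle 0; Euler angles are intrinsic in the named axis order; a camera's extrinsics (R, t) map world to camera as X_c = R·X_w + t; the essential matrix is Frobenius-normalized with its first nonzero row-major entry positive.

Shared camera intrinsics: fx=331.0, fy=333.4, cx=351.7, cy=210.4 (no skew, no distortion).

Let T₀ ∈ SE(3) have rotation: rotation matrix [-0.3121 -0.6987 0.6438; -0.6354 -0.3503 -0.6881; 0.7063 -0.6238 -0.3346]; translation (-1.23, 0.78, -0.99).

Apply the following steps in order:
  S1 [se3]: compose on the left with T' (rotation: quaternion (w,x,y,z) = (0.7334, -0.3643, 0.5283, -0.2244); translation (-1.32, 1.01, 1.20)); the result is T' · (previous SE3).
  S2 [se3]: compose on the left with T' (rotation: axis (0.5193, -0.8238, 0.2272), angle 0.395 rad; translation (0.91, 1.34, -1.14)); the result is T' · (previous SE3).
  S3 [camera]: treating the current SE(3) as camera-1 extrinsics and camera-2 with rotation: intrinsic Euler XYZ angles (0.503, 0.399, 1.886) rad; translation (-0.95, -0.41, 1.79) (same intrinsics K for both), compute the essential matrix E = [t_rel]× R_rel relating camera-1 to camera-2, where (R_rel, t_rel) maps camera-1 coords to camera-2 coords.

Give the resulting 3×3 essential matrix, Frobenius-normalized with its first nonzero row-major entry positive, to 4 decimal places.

matrix = [0.4388 0.2972 0.4297; -0.5114 0.0298 0.4862; -0.0927 -0.0826 -0.1427]

after S1 (compose_se3): R=[0.5918 -0.8042 -0.0560; 0.0300 0.0914 -0.9954; 0.8056 0.5873 0.0782], t=(-2.7121, 2.0884, 1.1757)
after S2 (compose_se3): R=[0.3068 -0.9508 0.0429; -0.1111 -0.0805 -0.9905; 0.9453 0.2992 -0.1303], t=(-2.2629, 2.9771, -0.5473)
after S3 (essential): [0.4388 0.2972 0.4297; -0.5114 0.0298 0.4862; -0.0927 -0.0826 -0.1427]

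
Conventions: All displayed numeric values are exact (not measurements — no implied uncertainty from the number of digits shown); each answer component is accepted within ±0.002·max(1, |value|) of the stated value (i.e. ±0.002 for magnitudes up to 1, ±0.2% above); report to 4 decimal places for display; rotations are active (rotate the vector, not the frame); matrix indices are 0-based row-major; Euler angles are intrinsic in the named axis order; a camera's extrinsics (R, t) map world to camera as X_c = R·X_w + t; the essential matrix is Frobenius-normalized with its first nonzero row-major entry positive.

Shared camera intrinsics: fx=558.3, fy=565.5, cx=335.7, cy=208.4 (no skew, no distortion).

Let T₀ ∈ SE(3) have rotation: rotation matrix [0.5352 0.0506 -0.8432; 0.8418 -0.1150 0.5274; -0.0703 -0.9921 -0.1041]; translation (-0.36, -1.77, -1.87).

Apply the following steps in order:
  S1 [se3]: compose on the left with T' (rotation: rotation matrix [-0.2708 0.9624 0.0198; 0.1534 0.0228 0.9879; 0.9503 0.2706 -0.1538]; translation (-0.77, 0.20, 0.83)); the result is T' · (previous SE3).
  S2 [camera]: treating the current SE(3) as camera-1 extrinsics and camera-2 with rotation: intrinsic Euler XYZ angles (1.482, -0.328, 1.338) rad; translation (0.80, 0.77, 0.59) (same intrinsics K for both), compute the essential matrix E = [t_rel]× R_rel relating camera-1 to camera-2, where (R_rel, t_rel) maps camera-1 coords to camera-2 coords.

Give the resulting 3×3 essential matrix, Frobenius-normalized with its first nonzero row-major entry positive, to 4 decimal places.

matrix = [0.0617 0.0959 -0.4491; -0.3486 0.4477 -0.3023; -0.3788 0.2251 0.4217]

after S1 (compose_se3): R=[0.6638 -0.1440 0.7339; 0.0319 -0.9749 -0.2202; 0.7472 0.1695 -0.6426], t=(-2.4131, -1.7430, 0.2966)
after S2 (essential): [0.0617 0.0959 -0.4491; -0.3486 0.4477 -0.3023; -0.3788 0.2251 0.4217]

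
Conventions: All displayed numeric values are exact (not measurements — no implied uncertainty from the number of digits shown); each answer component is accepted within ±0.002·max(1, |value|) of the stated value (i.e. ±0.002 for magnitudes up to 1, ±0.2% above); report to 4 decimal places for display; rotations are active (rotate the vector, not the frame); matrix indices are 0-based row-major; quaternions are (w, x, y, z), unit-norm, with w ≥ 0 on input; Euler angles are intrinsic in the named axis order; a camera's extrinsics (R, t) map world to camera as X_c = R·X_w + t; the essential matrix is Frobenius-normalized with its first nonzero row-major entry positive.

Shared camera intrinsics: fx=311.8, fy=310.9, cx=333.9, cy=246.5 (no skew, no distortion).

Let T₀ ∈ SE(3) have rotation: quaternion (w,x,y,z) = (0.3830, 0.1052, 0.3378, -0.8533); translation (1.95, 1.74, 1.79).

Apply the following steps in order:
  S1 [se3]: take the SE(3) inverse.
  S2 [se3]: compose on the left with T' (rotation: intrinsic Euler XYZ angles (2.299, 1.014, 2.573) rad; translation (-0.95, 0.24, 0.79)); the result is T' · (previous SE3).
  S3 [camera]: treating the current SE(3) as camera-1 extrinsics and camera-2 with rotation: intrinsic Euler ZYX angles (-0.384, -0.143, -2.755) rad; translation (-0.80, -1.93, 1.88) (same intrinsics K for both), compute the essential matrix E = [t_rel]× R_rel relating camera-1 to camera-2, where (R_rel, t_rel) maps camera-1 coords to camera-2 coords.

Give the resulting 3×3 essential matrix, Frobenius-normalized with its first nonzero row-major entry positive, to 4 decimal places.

matrix = [0.5056 0.0038 0.3093; 0.2722 0.0109 0.2861; 0.4118 -0.0576 -0.5655]

after S1 (invert_se3): R=[-0.6845 -0.5826 -0.4383; 0.7247 -0.4784 -0.4959; 0.0792 -0.6571 0.7496], t=(3.1330, 0.3069, -0.3530)
after S2 (compose_se3): R=[0.1659 -0.1623 0.9727; 0.7387 0.6739 -0.0135; -0.6533 0.7208 0.2316], t=(-2.7322, -2.3488, 0.3952)
after S3 (essential): [0.5056 0.0038 0.3093; 0.2722 0.0109 0.2861; 0.4118 -0.0576 -0.5655]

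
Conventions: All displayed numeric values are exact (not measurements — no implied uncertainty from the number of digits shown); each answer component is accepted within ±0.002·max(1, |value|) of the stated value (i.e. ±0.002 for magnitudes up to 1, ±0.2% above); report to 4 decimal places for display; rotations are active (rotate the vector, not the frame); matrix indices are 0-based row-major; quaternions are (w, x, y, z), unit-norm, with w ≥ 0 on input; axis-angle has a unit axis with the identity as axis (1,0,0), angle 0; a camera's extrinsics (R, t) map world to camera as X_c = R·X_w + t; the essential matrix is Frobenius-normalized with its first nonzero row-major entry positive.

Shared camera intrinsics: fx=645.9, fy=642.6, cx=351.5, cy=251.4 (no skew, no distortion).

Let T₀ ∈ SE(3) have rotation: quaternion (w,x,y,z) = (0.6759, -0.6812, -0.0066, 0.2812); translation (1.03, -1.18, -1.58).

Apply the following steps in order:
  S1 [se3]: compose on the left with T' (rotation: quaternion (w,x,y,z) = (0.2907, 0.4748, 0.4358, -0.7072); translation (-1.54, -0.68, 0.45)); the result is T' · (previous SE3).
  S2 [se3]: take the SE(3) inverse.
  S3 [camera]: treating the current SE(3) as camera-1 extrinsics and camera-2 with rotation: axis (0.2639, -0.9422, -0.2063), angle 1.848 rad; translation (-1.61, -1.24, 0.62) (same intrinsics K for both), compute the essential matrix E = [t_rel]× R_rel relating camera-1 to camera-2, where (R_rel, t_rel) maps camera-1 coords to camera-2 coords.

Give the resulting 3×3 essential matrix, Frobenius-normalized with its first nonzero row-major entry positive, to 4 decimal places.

matrix = [0.2165 0.4893 0.0057; -0.0330 0.4560 0.2638; -0.4536 -0.0456 0.4767]

after S1 (compose_se3): R=[0.1575 0.4566 0.8756; 0.1606 0.8630 -0.4789; -0.9744 0.2161 0.0626], t=(-2.2443, 1.2652, -0.3685)
after S2 (invert_se3): R=[0.1575 0.1606 -0.9744; 0.4566 0.8630 0.2161; 0.8756 -0.4789 0.0626], t=(-0.2088, 0.0125, 2.5941)
after S3 (essential): [0.2165 0.4893 0.0057; -0.0330 0.4560 0.2638; -0.4536 -0.0456 0.4767]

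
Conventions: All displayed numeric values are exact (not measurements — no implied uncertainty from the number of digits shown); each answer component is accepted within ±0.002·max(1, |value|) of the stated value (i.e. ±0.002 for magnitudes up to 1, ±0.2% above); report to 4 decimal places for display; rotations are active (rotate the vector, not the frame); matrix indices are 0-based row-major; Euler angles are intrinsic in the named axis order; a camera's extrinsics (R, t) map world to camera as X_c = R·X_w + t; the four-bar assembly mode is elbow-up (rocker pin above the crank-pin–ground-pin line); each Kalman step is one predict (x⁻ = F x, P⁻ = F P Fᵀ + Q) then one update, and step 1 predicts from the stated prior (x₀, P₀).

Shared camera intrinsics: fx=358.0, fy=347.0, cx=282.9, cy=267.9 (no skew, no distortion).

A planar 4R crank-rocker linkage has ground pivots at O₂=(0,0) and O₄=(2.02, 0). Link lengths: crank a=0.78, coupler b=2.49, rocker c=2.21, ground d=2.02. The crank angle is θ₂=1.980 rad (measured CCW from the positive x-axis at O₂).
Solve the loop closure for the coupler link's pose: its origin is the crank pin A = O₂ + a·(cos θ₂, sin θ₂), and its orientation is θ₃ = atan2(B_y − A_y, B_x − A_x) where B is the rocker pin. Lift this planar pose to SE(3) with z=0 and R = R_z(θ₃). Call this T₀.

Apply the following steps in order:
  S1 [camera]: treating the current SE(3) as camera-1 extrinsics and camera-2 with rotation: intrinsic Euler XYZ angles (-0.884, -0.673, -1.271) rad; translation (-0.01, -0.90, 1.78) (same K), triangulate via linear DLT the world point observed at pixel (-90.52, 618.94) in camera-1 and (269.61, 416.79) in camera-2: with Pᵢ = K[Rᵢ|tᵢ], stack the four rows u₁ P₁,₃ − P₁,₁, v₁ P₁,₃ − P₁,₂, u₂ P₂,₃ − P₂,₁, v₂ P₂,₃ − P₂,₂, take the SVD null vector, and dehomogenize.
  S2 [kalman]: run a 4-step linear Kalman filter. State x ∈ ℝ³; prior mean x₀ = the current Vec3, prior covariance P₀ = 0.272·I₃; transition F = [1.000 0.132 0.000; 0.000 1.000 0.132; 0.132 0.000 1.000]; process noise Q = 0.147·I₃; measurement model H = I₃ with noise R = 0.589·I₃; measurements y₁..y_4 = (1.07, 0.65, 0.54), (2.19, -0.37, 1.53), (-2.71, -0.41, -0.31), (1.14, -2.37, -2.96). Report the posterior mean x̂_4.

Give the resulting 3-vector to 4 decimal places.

source (fourbar_fk): coupler pose = R=[0.8069 -0.5907 0.0000; 0.5907 0.8069 0.0000; 0.0000 0.0000 1.0000], t=(-0.3103, 0.7156, 0.0000)
after S1 (triangulate): (-0.5074, 1.2063, 1.3732)
after S2 (kf_track): (0.0022, -0.8463, -0.8966)

result = (0.0022, -0.8463, -0.8966)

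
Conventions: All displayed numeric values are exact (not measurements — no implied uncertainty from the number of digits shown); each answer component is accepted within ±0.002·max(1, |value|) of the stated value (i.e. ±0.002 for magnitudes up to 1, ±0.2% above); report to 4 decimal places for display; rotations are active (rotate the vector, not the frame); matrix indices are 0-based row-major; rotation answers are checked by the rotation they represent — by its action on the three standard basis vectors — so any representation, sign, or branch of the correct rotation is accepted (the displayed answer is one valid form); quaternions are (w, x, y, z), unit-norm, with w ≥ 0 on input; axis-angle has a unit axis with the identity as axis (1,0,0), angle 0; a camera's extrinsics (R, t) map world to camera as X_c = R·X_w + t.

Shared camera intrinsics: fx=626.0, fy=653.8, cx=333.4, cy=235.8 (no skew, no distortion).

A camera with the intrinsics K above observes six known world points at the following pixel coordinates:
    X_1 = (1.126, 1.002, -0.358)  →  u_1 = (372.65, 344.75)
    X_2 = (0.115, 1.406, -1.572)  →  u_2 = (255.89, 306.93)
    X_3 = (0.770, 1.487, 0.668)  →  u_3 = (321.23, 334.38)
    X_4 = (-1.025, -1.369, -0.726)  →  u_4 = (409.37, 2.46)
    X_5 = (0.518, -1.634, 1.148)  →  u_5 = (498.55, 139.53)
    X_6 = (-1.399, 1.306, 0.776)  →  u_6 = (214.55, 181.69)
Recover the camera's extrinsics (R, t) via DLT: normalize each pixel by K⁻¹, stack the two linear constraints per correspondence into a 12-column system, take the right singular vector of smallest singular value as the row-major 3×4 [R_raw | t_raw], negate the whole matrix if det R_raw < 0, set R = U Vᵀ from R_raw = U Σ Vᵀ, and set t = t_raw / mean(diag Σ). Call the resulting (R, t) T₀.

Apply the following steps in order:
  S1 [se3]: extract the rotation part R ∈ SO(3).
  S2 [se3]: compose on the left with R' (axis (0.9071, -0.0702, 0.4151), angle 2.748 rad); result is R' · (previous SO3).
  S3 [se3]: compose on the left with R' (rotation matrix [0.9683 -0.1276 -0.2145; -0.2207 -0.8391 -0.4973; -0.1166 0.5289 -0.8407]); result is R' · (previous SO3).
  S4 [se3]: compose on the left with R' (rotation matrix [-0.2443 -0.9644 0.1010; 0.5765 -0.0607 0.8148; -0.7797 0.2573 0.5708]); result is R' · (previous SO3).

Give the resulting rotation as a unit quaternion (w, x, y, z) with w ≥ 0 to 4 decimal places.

rotation (quat) = (0.0055, 0.6116, -0.6034, -0.5117)

source (pnp_recover): camera pose = R=[0.6624 -0.7471 0.0555; 0.7481 0.6635 0.0033; -0.0393 0.0393 0.9985], t=(0.4200, -0.4500, 6.7002)
after S1 (rot_of_se3): [0.6624 -0.7471 0.0555; 0.7481 0.6635 0.0033; -0.0393 0.0393 0.9985]
after S2 (compose_so3): [0.1984 -0.6519 0.7319; -0.6437 -0.6498 -0.4042; 0.7391 -0.3909 -0.5485]
after S3 (compose_so3): [0.1157 -0.4645 0.8780; 0.1287 0.8835 0.4504; -0.9849 0.0609 0.1620]
after S4 (compose_so3): [-0.2519 -0.7324 -0.6325; -0.7436 -0.2718 0.6109; -0.6193 0.6243 -0.4762]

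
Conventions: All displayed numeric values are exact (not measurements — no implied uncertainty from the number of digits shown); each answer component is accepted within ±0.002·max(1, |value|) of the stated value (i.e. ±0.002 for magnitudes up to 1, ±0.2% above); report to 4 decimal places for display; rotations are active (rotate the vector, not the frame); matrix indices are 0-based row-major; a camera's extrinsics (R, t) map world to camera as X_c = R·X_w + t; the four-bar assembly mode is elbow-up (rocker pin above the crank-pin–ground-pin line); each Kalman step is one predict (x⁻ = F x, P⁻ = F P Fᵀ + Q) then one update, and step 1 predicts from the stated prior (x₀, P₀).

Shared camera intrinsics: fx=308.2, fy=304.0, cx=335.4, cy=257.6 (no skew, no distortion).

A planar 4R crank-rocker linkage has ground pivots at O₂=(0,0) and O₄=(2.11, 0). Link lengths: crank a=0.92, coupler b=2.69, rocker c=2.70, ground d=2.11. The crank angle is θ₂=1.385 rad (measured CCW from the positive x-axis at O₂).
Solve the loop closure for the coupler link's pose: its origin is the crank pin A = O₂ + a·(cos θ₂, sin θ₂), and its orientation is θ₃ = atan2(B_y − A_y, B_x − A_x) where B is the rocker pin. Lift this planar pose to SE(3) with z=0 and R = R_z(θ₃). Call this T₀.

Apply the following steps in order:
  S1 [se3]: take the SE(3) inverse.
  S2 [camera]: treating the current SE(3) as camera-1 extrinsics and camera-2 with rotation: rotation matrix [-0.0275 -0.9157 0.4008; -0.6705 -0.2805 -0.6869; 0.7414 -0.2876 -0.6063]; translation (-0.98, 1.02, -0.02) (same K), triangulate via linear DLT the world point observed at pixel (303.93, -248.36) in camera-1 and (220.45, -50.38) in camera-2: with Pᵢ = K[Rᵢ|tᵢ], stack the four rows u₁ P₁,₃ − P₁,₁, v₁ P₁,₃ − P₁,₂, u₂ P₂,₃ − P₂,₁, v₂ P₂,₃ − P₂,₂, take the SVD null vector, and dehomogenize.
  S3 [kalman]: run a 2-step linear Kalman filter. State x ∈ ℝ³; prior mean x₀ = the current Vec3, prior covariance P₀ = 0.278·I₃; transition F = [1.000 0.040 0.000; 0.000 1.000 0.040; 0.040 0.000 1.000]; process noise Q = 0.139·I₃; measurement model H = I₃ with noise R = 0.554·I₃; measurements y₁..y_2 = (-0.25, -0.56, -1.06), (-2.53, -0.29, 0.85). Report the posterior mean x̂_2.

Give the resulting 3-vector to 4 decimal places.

result = (-0.6804, -0.4387, 0.4329)

source (fourbar_fk): coupler pose = R=[0.7448 -0.6673 0.0000; 0.6673 0.7448 0.0000; 0.0000 0.0000 1.0000], t=(0.1700, 0.9042, 0.0000)
after S1 (invert_se3): R=[0.7448 0.6673 0.0000; -0.6673 0.7448 0.0000; 0.0000 0.0000 1.0000], t=(-0.7299, -0.5600, 0.0000)
after S2 (triangulate): (1.2630, -0.4774, 1.0565)
after S3 (kf_track): (-0.6804, -0.4387, 0.4329)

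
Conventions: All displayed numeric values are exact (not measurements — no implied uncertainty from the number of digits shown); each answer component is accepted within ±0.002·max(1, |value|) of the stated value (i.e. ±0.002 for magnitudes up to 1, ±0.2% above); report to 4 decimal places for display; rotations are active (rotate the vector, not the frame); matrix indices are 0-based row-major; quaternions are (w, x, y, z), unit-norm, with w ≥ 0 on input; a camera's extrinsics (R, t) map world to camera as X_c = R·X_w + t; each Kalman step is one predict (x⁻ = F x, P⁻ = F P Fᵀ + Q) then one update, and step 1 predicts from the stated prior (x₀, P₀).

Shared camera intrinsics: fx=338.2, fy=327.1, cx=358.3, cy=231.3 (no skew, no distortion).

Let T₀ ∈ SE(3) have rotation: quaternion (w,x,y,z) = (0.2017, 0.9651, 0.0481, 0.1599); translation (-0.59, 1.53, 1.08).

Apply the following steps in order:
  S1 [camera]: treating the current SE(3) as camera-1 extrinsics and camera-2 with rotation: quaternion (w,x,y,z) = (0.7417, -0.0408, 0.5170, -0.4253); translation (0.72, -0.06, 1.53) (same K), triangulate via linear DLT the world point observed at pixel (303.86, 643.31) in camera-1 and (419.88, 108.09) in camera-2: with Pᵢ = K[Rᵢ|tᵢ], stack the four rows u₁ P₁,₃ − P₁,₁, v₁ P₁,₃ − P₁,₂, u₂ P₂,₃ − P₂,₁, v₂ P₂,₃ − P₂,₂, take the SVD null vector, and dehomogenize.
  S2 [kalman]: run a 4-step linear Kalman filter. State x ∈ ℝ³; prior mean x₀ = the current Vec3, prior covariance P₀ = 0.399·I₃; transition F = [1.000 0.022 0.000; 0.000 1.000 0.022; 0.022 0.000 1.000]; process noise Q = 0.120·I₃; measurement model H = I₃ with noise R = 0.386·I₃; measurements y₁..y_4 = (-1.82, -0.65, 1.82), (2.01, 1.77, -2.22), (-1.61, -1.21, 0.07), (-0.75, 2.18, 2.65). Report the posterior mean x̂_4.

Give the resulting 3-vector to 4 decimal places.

result = (-0.5380, 0.8180, 0.9561)

after S1 (triangulate): (0.5505, -0.2457, -0.5642)
after S2 (kf_track): (-0.5380, 0.8180, 0.9561)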